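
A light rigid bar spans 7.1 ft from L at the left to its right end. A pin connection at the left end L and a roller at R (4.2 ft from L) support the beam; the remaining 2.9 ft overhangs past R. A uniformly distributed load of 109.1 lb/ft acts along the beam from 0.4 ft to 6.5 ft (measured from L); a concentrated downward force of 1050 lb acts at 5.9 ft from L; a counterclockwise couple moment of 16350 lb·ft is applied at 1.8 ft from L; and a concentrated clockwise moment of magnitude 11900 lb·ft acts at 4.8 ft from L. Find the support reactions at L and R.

Resultant of the distributed load: 109.1 × 6.1 = 665.51 lb at 3.45 ft from L.
Taking moments about L: R_y·4.2 − (109.1·6.1)·3.45 − 1050·5.9 + 16350 − 11900 = 0 → R_y = 4041.0095/4.2 = 962.145 ≈ 962.1 lb.
ΣF_y = 0: L_y + 962.145 − 109.1·6.1 − 1050 = 0 → L_y = 753.4 lb.
ΣF_x = 0: no horizontal applied forces, so L_x = 0.

L_x = 0, L_y = 753.4 lb, R_y = 962.1 lb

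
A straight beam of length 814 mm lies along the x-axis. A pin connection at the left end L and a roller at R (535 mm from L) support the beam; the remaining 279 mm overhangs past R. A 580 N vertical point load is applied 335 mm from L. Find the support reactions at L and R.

L_x = 0, L_y = 216.8 N, R_y = 363.2 N

Taking moments about L: R_y·535 − 580·335 = 0 → R_y = 194300/535 = 363.178 ≈ 363.2 N.
ΣF_y = 0: L_y + 363.178 − 580 = 0 → L_y = 216.8 N.
ΣF_x = 0: no horizontal applied forces, so L_x = 0.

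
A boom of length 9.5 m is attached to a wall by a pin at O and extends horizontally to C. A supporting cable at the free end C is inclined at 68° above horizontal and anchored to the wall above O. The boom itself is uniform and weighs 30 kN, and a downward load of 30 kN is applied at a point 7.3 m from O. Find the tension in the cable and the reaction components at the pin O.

ΣM about O: T·sin68°·9.5 − 30·4.75 − 30·7.3 = 0 → T = 361.5/(9.5·0.927184) = 41.0411 ≈ 41.04 kN.
ΣF_x = 0: O_x − T·cos68° = 0 → O_x = 41.0411 × 0.374607 = 15.37 kN.
ΣF_y = 0: O_y + T·sin68° − 30 − 30 = 0 → O_y = 60 − 41.0411 × 0.927184 = 21.95 kN.

T = 41.04 kN, O_x = 15.37 kN, O_y = 21.95 kN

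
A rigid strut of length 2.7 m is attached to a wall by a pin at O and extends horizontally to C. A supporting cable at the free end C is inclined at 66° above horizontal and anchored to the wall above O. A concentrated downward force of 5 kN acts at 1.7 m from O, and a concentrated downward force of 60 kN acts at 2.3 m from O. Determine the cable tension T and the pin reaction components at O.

T = 59.39 kN, O_x = 24.16 kN, O_y = 10.74 kN

ΣM about O: T·sin66°·2.7 − 5·1.7 − 60·2.3 = 0 → T = 146.5/(2.7·0.913545) = 59.3942 ≈ 59.39 kN.
ΣF_x = 0: O_x − T·cos66° = 0 → O_x = 59.3942 × 0.406737 = 24.16 kN.
ΣF_y = 0: O_y + T·sin66° − 5 − 60 = 0 → O_y = 65 − 59.3942 × 0.913545 = 10.74 kN.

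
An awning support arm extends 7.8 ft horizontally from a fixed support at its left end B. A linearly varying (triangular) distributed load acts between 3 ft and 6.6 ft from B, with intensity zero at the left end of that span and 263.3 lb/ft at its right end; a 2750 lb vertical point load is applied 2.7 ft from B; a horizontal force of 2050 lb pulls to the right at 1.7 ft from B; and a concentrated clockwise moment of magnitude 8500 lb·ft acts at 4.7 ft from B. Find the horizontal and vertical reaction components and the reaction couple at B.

B_x = -2050 lb, B_y = 3224 lb, M_B = 18480 lb·ft

Resultant of the triangular load: ½ × 263.3 × 3.6 = 473.94 lb, acting at 5.4 ft from B (one-third of the span from the peak).
ΣF_x = 0: B_x + 2050 = 0 → B_x = -2050 lb.
ΣF_y = 0: B_y − ½·263.3·3.6 − 2750 = 0 → B_y = 3224 lb.
ΣM about B: M_B − (½·263.3·3.6)·5.4 − 2750·2.7 − 8500 = 0 → M_B = 18480 lb·ft.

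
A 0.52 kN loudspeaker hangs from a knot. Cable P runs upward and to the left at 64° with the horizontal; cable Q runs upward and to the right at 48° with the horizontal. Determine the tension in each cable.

T_P = 0.3753 kN, T_Q = 0.2459 kN

ΣF_x = 0: −T_P·cos64° + T_Q·cos48° = 0 → T_Q = 0.655135·T_P.
ΣF_y = 0: T_P·sin64° + T_Q·sin48° = 0.52.
Substitute: T_P·(0.898794 + 0.655135·0.743145) = 0.52 → T_P = 0.375274 ≈ 0.3753 kN.
Then T_Q = 0.655135 × 0.375274 = 0.2459 kN.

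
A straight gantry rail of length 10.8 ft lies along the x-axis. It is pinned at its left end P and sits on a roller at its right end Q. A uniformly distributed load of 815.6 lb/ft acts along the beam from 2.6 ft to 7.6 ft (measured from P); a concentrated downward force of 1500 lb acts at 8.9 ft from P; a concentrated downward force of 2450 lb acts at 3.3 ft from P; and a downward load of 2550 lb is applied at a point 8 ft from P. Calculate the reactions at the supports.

Resultant of the distributed load: 815.6 × 5 = 4078 lb at 5.1 ft from P.
Taking moments about P: Q_y·10.8 − (815.6·5)·5.1 − 1500·8.9 − 2450·3.3 − 2550·8 = 0 → Q_y = 62632.8/10.8 = 5799.33 ≈ 5799 lb.
ΣF_y = 0: P_y + 5799.33 − 815.6·5 − 1500 − 2450 − 2550 = 0 → P_y = 4779 lb.
ΣF_x = 0: no horizontal applied forces, so P_x = 0.

P_x = 0, P_y = 4779 lb, Q_y = 5799 lb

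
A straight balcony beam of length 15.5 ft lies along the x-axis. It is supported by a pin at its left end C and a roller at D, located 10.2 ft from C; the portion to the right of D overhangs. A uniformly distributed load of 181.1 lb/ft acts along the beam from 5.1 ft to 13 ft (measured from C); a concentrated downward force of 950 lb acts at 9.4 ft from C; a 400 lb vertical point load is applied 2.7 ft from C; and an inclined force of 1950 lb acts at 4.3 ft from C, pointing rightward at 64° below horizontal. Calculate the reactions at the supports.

Resultant of the distributed load: 181.1 × 7.9 = 1430.69 lb at 9.05 ft from C.
Taking moments about C: D_y·10.2 − (181.1·7.9)·9.05 − 950·9.4 − 400·2.7 − 1950·sin64°·4.3 = 0 → D_y = 30494.1/10.2 = 2989.62 ≈ 2990 lb.
ΣF_y = 0: C_y + 2989.62 − 181.1·7.9 − 950 − 400 − 1950·sin64° = 0 → C_y = 1544 lb.
ΣF_x = 0: C_x + 1950·cos64° = 0 → C_x = -854.8 lb.

C_x = -854.8 lb, C_y = 1544 lb, D_y = 2990 lb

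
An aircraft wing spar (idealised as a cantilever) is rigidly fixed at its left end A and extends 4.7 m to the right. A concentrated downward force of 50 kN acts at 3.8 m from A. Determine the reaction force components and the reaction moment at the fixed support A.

ΣF_x = 0: A_x = 0.
ΣF_y = 0: A_y − 50 = 0 → A_y = 50.00 kN.
ΣM about A: M_A − 50·3.8 = 0 → M_A = 190.0 kN·m.

A_x = 0, A_y = 50.00 kN, M_A = 190.0 kN·m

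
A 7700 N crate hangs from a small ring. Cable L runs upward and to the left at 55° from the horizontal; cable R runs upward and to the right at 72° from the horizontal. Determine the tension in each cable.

ΣF_x = 0: −T_L·cos55° + T_R·cos72° = 0 → T_R = 1.85613·T_L.
ΣF_y = 0: T_L·sin55° + T_R·sin72° = 7700.
Substitute: T_L·(0.819152 + 1.85613·0.951057) = 7700 → T_L = 2979.37 ≈ 2979 N.
Then T_R = 1.85613 × 2979.37 = 5530 N.

T_L = 2979 N, T_R = 5530 N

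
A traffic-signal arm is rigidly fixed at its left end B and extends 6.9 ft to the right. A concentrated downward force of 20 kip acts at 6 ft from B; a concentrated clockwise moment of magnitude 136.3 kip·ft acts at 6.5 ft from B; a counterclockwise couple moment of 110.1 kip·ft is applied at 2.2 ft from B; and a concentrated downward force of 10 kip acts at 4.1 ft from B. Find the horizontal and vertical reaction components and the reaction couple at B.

ΣF_x = 0: B_x = 0.
ΣF_y = 0: B_y − 20 − 10 = 0 → B_y = 30.00 kip.
ΣM about B: M_B − 20·6 − 136.3 + 110.1 − 10·4.1 = 0 → M_B = 187.2 kip·ft.

B_x = 0, B_y = 30.00 kip, M_B = 187.2 kip·ft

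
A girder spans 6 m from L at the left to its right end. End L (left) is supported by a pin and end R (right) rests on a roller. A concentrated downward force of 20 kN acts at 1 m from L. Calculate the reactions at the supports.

L_x = 0, L_y = 16.67 kN, R_y = 3.333 kN

Moments about L: R_y·6 − 20·1 = 0 → R_y = 20/6 = 3.33333 ≈ 3.333 kN.
ΣF_y = 0: L_y + 3.33333 − 20 = 0 → L_y = 16.67 kN.
ΣF_x = 0: no horizontal applied forces, so L_x = 0.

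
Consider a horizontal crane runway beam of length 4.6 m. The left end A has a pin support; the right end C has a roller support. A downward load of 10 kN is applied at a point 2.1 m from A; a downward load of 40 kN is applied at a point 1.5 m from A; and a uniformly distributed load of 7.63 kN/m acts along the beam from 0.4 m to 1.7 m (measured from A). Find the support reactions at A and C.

A_x = 0, A_y = 40.05 kN, C_y = 19.87 kN

Resultant of the distributed load: 7.63 × 1.3 = 9.919 kN at 1.05 m from A.
Moments about A: C_y·4.6 − 10·2.1 − 40·1.5 − (7.63·1.3)·1.05 = 0 → C_y = 91.41495/4.6 = 19.8728 ≈ 19.87 kN.
ΣF_y = 0: A_y + 19.8728 − 10 − 40 − 7.63·1.3 = 0 → A_y = 40.05 kN.
ΣF_x = 0: no horizontal applied forces, so A_x = 0.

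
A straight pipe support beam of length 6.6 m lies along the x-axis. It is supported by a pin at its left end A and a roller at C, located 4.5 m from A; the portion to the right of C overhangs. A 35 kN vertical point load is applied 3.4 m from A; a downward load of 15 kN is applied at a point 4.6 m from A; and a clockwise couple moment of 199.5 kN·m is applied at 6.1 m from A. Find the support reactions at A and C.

ΣM about A: C_y·4.5 − 35·3.4 − 15·4.6 − 199.5 = 0 → C_y = 387.5/4.5 = 86.1111 ≈ 86.11 kN.
ΣF_y = 0: A_y + 86.1111 − 35 − 15 = 0 → A_y = -36.11 kN.
ΣF_x = 0: no horizontal applied forces, so A_x = 0.

A_x = 0, A_y = -36.11 kN, C_y = 86.11 kN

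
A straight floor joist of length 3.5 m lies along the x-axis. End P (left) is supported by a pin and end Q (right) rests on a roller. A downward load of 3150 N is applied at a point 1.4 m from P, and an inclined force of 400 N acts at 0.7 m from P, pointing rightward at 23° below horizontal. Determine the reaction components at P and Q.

P_x = -368.2 N, P_y = 2015 N, Q_y = 1291 N

ΣM about P: Q_y·3.5 − 3150·1.4 − 400·sin23°·0.7 = 0 → Q_y = 4519.4/3.5 = 1291.26 ≈ 1291 N.
ΣF_y = 0: P_y + 1291.26 − 3150 − 400·sin23° = 0 → P_y = 2015 N.
ΣF_x = 0: P_x + 400·cos23° = 0 → P_x = -368.2 N.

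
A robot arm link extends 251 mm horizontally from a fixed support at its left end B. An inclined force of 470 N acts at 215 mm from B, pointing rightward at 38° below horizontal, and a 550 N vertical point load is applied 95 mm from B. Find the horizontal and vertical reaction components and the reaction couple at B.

ΣF_x = 0: B_x + 470·cos38° = 0 → B_x = -370.4 N.
ΣF_y = 0: B_y − 470·sin38° − 550 = 0 → B_y = 839.4 N.
ΣM about B: M_B − 470·sin38°·215 − 550·95 = 0 → M_B = 114500 N·mm.

B_x = -370.4 N, B_y = 839.4 N, M_B = 114500 N·mm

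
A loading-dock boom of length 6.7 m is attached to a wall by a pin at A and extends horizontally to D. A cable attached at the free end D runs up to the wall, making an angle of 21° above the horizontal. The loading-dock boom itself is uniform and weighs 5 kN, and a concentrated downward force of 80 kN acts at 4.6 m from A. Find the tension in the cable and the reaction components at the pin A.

ΣM about A: T·sin21°·6.7 − 5·3.35 − 80·4.6 = 0 → T = 384.75/(6.7·0.358368) = 160.241 ≈ 160.2 kN.
ΣF_x = 0: A_x − T·cos21° = 0 → A_x = 160.241 × 0.93358 = 149.6 kN.
ΣF_y = 0: A_y + T·sin21° − 5 − 80 = 0 → A_y = 85 − 160.241 × 0.358368 = 27.57 kN.

T = 160.2 kN, A_x = 149.6 kN, A_y = 27.57 kN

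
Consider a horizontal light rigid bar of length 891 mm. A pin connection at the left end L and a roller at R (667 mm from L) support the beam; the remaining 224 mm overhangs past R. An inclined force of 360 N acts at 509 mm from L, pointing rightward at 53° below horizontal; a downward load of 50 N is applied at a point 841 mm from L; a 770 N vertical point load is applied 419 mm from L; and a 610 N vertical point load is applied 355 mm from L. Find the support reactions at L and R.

ΣM about L: R_y·667 − 360·sin53°·509 − 50·841 − 770·419 − 610·355 = 0 → R_y = 727572/667 = 1090.81 ≈ 1091 N.
ΣF_y = 0: L_y + 1090.81 − 360·sin53° − 50 − 770 − 610 = 0 → L_y = 626.7 N.
ΣF_x = 0: L_x + 360·cos53° = 0 → L_x = -216.7 N.

L_x = -216.7 N, L_y = 626.7 N, R_y = 1091 N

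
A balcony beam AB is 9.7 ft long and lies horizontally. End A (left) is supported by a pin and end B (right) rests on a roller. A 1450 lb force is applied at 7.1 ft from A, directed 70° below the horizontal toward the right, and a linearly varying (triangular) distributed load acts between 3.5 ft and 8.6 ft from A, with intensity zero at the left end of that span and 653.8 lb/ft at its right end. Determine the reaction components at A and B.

A_x = -495.9 lb, A_y = 846.5 lb, B_y = 2183 lb

Resultant of the triangular load: ½ × 653.8 × 5.1 = 1667.19 lb, acting at 6.9 ft from A (one-third of the span from the peak).
Moments about A: B_y·9.7 − 1450·sin70°·7.1 − (½·653.8·5.1)·6.9 = 0 → B_y = 21177.7/9.7 = 2183.27 ≈ 2183 lb.
ΣF_y = 0: A_y + 2183.27 − 1450·sin70° − ½·653.8·5.1 = 0 → A_y = 846.5 lb.
ΣF_x = 0: A_x + 1450·cos70° = 0 → A_x = -495.9 lb.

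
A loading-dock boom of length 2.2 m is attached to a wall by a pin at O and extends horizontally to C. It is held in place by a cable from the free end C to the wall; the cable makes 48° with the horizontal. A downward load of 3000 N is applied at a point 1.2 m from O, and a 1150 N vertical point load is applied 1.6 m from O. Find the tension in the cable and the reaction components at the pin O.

T = 3327 N, O_x = 2226 N, O_y = 1677 N

ΣM about O: T·sin48°·2.2 − 3000·1.2 − 1150·1.6 = 0 → T = 5440/(2.2·0.743145) = 3327.38 ≈ 3327 N.
ΣF_x = 0: O_x − T·cos48° = 0 → O_x = 3327.38 × 0.669131 = 2226 N.
ΣF_y = 0: O_y + T·sin48° − 3000 − 1150 = 0 → O_y = 4150 − 3327.38 × 0.743145 = 1677 N.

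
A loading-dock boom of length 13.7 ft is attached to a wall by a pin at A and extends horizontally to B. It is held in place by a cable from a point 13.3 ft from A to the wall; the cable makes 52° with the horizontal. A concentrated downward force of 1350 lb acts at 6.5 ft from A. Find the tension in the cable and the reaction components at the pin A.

T = 837.3 lb, A_x = 515.5 lb, A_y = 690.2 lb

ΣM about A: T·sin52°·13.3 − 1350·6.5 = 0 → T = 8775/(13.3·0.788011) = 837.266 ≈ 837.3 lb.
ΣF_x = 0: A_x − T·cos52° = 0 → A_x = 837.266 × 0.615661 = 515.5 lb.
ΣF_y = 0: A_y + T·sin52° − 1350 = 0 → A_y = 1350 − 837.266 × 0.788011 = 690.2 lb.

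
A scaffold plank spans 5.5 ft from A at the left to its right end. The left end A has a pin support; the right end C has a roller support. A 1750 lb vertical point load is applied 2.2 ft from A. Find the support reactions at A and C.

A_x = 0, A_y = 1050 lb, C_y = 700.0 lb

Taking moments about A: C_y·5.5 − 1750·2.2 = 0 → C_y = 3850/5.5 = 700.0 lb.
ΣF_y = 0: A_y + 700 − 1750 = 0 → A_y = 1050 lb.
ΣF_x = 0: no horizontal applied forces, so A_x = 0.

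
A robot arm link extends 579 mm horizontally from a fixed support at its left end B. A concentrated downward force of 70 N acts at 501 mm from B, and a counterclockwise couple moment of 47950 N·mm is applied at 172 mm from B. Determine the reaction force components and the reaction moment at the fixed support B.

B_x = 0, B_y = 70.00 N, M_B = -12880 N·mm

ΣF_x = 0: B_x = 0.
ΣF_y = 0: B_y − 70 = 0 → B_y = 70.00 N.
ΣM about B: M_B − 70·501 + 47950 = 0 → M_B = -12880 N·mm.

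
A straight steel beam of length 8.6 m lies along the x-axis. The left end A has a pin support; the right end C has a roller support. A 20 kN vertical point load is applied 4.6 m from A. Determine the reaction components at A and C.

A_x = 0, A_y = 9.302 kN, C_y = 10.70 kN

ΣM about A: C_y·8.6 − 20·4.6 = 0 → C_y = 92/8.6 = 10.6977 ≈ 10.70 kN.
ΣF_y = 0: A_y + 10.6977 − 20 = 0 → A_y = 9.302 kN.
ΣF_x = 0: no horizontal applied forces, so A_x = 0.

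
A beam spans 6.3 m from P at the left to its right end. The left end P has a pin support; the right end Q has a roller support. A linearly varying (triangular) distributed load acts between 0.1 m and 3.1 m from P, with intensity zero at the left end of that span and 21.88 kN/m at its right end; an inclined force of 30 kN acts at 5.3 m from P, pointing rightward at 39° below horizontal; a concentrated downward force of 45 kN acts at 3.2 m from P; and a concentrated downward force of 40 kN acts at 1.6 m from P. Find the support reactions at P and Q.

Resultant of the triangular load: ½ × 21.88 × 3 = 32.82 kN, acting at 2.1 m from P (one-third of the span from the peak).
Moments about P: Q_y·6.3 − (½·21.88·3)·2.1 − 30·sin39°·5.3 − 45·3.2 − 40·1.6 = 0 → Q_y = 376.984/6.3 = 59.8387 ≈ 59.84 kN.
ΣF_y = 0: P_y + 59.8387 − ½·21.88·3 − 30·sin39° − 45 − 40 = 0 → P_y = 76.86 kN.
ΣF_x = 0: P_x + 30·cos39° = 0 → P_x = -23.31 kN.

P_x = -23.31 kN, P_y = 76.86 kN, Q_y = 59.84 kN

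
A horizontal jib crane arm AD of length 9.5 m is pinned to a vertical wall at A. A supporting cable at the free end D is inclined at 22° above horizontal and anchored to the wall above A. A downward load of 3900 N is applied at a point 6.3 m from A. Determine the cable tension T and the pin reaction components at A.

ΣM about A: T·sin22°·9.5 − 3900·6.3 = 0 → T = 24570/(9.5·0.374607) = 6904.08 ≈ 6904 N.
ΣF_x = 0: A_x − T·cos22° = 0 → A_x = 6904.08 × 0.927184 = 6401 N.
ΣF_y = 0: A_y + T·sin22° − 3900 = 0 → A_y = 3900 − 6904.08 × 0.374607 = 1314 N.

T = 6904 N, A_x = 6401 N, A_y = 1314 N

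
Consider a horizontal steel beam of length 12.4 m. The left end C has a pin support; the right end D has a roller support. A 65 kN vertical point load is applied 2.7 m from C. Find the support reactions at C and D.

Moments about C: D_y·12.4 − 65·2.7 = 0 → D_y = 175.5/12.4 = 14.1532 ≈ 14.15 kN.
ΣF_y = 0: C_y + 14.1532 − 65 = 0 → C_y = 50.85 kN.
ΣF_x = 0: no horizontal applied forces, so C_x = 0.

C_x = 0, C_y = 50.85 kN, D_y = 14.15 kN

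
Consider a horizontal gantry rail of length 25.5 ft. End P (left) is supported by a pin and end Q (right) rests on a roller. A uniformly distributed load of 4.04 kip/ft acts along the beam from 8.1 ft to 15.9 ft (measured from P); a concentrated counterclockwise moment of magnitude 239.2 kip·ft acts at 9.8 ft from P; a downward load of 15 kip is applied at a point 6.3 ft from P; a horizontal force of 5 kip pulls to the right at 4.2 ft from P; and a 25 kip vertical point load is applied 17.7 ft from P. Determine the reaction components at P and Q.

Resultant of the distributed load: 4.04 × 7.8 = 31.512 kip at 12 ft from P.
Taking moments about P: Q_y·25.5 − (4.04·7.8)·12 + 239.2 − 15·6.3 − 25·17.7 = 0 → Q_y = 675.944/25.5 = 26.5076 ≈ 26.51 kip.
ΣF_y = 0: P_y + 26.5076 − 4.04·7.8 − 15 − 25 = 0 → P_y = 45.00 kip.
ΣF_x = 0: P_x + 5 = 0 → P_x = -5.000 kip.

P_x = -5.000 kip, P_y = 45.00 kip, Q_y = 26.51 kip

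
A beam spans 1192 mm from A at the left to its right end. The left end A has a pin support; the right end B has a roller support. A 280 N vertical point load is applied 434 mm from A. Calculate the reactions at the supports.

Taking moments about A: B_y·1192 − 280·434 = 0 → B_y = 121520/1192 = 101.946 ≈ 101.9 N.
ΣF_y = 0: A_y + 101.946 − 280 = 0 → A_y = 178.1 N.
ΣF_x = 0: no horizontal applied forces, so A_x = 0.

A_x = 0, A_y = 178.1 N, B_y = 101.9 N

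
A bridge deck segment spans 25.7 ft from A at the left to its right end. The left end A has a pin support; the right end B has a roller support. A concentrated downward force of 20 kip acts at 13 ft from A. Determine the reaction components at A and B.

Moments about A: B_y·25.7 − 20·13 = 0 → B_y = 260/25.7 = 10.1167 ≈ 10.12 kip.
ΣF_y = 0: A_y + 10.1167 − 20 = 0 → A_y = 9.883 kip.
ΣF_x = 0: no horizontal applied forces, so A_x = 0.

A_x = 0, A_y = 9.883 kip, B_y = 10.12 kip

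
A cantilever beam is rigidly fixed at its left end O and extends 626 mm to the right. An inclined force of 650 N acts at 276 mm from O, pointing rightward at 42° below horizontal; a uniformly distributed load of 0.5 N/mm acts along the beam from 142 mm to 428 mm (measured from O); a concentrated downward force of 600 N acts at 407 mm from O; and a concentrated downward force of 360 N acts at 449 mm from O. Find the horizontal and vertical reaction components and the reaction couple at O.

O_x = -483.0 N, O_y = 1538 N, M_O = 566600 N·mm

Resultant of the distributed load: 0.5 × 286 = 143 N at 285 mm from O.
ΣF_x = 0: O_x + 650·cos42° = 0 → O_x = -483.0 N.
ΣF_y = 0: O_y − 650·sin42° − 0.5·286 − 600 − 360 = 0 → O_y = 1538 N.
ΣM about O: M_O − 650·sin42°·276 − (0.5·286)·285 − 600·407 − 360·449 = 0 → M_O = 566600 N·mm.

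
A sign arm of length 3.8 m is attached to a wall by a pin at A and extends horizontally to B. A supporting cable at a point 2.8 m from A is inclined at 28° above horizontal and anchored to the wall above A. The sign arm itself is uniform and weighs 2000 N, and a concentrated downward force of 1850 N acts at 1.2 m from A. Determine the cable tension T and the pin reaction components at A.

ΣM about A: T·sin28°·2.8 − 2000·1.9 − 1850·1.2 = 0 → T = 6020/(2.8·0.469472) = 4579.61 ≈ 4580 N.
ΣF_x = 0: A_x − T·cos28° = 0 → A_x = 4579.61 × 0.882948 = 4044 N.
ΣF_y = 0: A_y + T·sin28° − 2000 − 1850 = 0 → A_y = 3850 − 4579.61 × 0.469472 = 1700 N.

T = 4580 N, A_x = 4044 N, A_y = 1700 N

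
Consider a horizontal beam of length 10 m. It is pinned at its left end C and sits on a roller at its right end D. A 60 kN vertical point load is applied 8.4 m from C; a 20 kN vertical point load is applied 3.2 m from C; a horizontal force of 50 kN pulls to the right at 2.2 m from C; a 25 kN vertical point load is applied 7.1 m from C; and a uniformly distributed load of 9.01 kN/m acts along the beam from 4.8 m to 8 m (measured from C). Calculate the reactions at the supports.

Resultant of the distributed load: 9.01 × 3.2 = 28.832 kN at 6.4 m from C.
ΣM about C: D_y·10 − 60·8.4 − 20·3.2 − 25·7.1 − (9.01·3.2)·6.4 = 0 → D_y = 930.0248/10 = 93.0025 ≈ 93.00 kN.
ΣF_y = 0: C_y + 93.0025 − 60 − 20 − 25 − 9.01·3.2 = 0 → C_y = 40.83 kN.
ΣF_x = 0: C_x + 50 = 0 → C_x = -50.00 kN.

C_x = -50.00 kN, C_y = 40.83 kN, D_y = 93.00 kN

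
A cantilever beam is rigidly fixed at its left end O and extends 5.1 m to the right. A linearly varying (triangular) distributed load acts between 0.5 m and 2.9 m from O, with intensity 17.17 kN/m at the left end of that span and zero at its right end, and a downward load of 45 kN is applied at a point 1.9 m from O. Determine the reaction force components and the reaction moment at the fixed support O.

O_x = 0, O_y = 65.60 kN, M_O = 112.3 kN·m

Resultant of the triangular load: ½ × 17.17 × 2.4 = 20.604 kN, acting at 1.3 m from O (one-third of the span from the peak).
ΣF_x = 0: O_x = 0.
ΣF_y = 0: O_y − ½·17.17·2.4 − 45 = 0 → O_y = 65.60 kN.
ΣM about O: M_O − (½·17.17·2.4)·1.3 − 45·1.9 = 0 → M_O = 112.3 kN·m.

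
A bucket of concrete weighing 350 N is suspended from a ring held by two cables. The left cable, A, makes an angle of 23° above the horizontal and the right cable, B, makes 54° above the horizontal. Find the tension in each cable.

ΣF_x = 0: −T_A·cos23° + T_B·cos54° = 0 → T_B = 1.56606·T_A.
ΣF_y = 0: T_A·sin23° + T_B·sin54° = 350.
Substitute: T_A·(0.390731 + 1.56606·0.809017) = 350 → T_A = 211.136 ≈ 211.1 N.
Then T_B = 1.56606 × 211.136 = 330.7 N.

T_A = 211.1 N, T_B = 330.7 N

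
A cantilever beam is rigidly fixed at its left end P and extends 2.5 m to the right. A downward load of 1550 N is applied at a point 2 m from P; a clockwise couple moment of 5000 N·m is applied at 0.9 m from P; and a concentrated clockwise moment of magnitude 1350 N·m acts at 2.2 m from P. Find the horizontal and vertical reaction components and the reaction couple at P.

ΣF_x = 0: P_x = 0.
ΣF_y = 0: P_y − 1550 = 0 → P_y = 1550 N.
ΣM about P: M_P − 1550·2 − 5000 − 1350 = 0 → M_P = 9450 N·m.

P_x = 0, P_y = 1550 N, M_P = 9450 N·m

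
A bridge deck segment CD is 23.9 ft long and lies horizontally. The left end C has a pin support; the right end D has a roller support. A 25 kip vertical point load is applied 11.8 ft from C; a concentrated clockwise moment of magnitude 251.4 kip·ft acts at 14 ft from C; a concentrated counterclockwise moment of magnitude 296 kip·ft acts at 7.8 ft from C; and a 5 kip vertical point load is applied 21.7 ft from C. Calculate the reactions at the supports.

C_x = 0, C_y = 14.98 kip, D_y = 15.02 kip

Moments about C: D_y·23.9 − 25·11.8 − 251.4 + 296 − 5·21.7 = 0 → D_y = 358.9/23.9 = 15.0167 ≈ 15.02 kip.
ΣF_y = 0: C_y + 15.0167 − 25 − 5 = 0 → C_y = 14.98 kip.
ΣF_x = 0: no horizontal applied forces, so C_x = 0.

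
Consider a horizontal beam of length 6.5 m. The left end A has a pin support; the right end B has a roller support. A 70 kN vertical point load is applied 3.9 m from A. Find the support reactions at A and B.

A_x = 0, A_y = 28.00 kN, B_y = 42.00 kN

Taking moments about A: B_y·6.5 − 70·3.9 = 0 → B_y = 273/6.5 = 42.00 kN.
ΣF_y = 0: A_y + 42 − 70 = 0 → A_y = 28.00 kN.
ΣF_x = 0: no horizontal applied forces, so A_x = 0.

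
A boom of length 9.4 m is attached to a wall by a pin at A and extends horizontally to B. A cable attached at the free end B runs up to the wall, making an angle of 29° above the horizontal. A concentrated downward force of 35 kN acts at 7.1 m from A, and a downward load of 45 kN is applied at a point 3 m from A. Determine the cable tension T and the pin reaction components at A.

T = 84.15 kN, A_x = 73.60 kN, A_y = 39.20 kN

ΣM about A: T·sin29°·9.4 − 35·7.1 − 45·3 = 0 → T = 383.5/(9.4·0.48481) = 84.1523 ≈ 84.15 kN.
ΣF_x = 0: A_x − T·cos29° = 0 → A_x = 84.1523 × 0.87462 = 73.60 kN.
ΣF_y = 0: A_y + T·sin29° − 35 − 45 = 0 → A_y = 80 − 84.1523 × 0.48481 = 39.20 kN.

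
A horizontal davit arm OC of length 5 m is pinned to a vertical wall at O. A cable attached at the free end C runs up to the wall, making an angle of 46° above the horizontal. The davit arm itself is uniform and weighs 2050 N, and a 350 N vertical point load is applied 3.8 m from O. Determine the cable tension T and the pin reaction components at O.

ΣM about O: T·sin46°·5 − 2050·2.5 − 350·3.8 = 0 → T = 6455/(5·0.71934) = 1794.7 ≈ 1795 N.
ΣF_x = 0: O_x − T·cos46° = 0 → O_x = 1794.7 × 0.694658 = 1247 N.
ΣF_y = 0: O_y + T·sin46° − 2050 − 350 = 0 → O_y = 2400 − 1794.7 × 0.71934 = 1109 N.

T = 1795 N, O_x = 1247 N, O_y = 1109 N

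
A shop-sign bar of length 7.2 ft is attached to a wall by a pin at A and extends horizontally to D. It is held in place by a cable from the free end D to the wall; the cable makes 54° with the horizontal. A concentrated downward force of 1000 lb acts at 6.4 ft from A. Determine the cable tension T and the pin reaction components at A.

T = 1099 lb, A_x = 645.8 lb, A_y = 111.1 lb

ΣM about A: T·sin54°·7.2 − 1000·6.4 = 0 → T = 6400/(7.2·0.809017) = 1098.73 ≈ 1099 lb.
ΣF_x = 0: A_x − T·cos54° = 0 → A_x = 1098.73 × 0.587785 = 645.8 lb.
ΣF_y = 0: A_y + T·sin54° − 1000 = 0 → A_y = 1000 − 1098.73 × 0.809017 = 111.1 lb.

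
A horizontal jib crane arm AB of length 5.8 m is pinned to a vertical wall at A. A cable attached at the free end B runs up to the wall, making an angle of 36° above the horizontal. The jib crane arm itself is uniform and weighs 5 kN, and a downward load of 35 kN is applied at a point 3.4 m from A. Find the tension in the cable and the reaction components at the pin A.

T = 39.16 kN, A_x = 31.68 kN, A_y = 16.98 kN

ΣM about A: T·sin36°·5.8 − 5·2.9 − 35·3.4 = 0 → T = 133.5/(5.8·0.587785) = 39.1593 ≈ 39.16 kN.
ΣF_x = 0: A_x − T·cos36° = 0 → A_x = 39.1593 × 0.809017 = 31.68 kN.
ΣF_y = 0: A_y + T·sin36° − 5 − 35 = 0 → A_y = 40 − 39.1593 × 0.587785 = 16.98 kN.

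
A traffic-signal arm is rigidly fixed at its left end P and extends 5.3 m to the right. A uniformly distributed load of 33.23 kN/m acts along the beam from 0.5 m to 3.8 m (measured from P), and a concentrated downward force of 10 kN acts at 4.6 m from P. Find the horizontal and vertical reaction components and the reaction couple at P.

P_x = 0, P_y = 119.7 kN, M_P = 281.8 kN·m

Resultant of the distributed load: 33.23 × 3.3 = 109.659 kN at 2.15 m from P.
ΣF_x = 0: P_x = 0.
ΣF_y = 0: P_y − 33.23·3.3 − 10 = 0 → P_y = 119.7 kN.
ΣM about P: M_P − (33.23·3.3)·2.15 − 10·4.6 = 0 → M_P = 281.8 kN·m.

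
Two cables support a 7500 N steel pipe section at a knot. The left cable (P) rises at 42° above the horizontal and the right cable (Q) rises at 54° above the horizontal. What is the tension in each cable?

ΣF_x = 0: −T_P·cos42° + T_Q·cos54° = 0 → T_Q = 1.26431·T_P.
ΣF_y = 0: T_P·sin42° + T_Q·sin54° = 7500.
Substitute: T_P·(0.669131 + 1.26431·0.809017) = 7500 → T_P = 4432.68 ≈ 4433 N.
Then T_Q = 1.26431 × 4432.68 = 5604 N.

T_P = 4433 N, T_Q = 5604 N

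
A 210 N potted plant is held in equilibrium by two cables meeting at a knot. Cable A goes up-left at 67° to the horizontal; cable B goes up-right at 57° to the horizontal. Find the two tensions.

T_A = 138.0 N, T_B = 98.97 N

ΣF_x = 0: −T_A·cos67° + T_B·cos57° = 0 → T_B = 0.717413·T_A.
ΣF_y = 0: T_A·sin67° + T_B·sin57° = 210.
Substitute: T_A·(0.920505 + 0.717413·0.838671) = 210 → T_A = 137.96 ≈ 138.0 N.
Then T_B = 0.717413 × 137.96 = 98.97 N.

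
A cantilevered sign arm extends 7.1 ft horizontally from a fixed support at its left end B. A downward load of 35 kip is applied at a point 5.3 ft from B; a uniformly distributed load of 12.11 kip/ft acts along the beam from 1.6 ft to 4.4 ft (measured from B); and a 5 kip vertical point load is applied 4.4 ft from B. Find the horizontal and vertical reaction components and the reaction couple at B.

Resultant of the distributed load: 12.11 × 2.8 = 33.908 kip at 3 ft from B.
ΣF_x = 0: B_x = 0.
ΣF_y = 0: B_y − 35 − 12.11·2.8 − 5 = 0 → B_y = 73.91 kip.
ΣM about B: M_B − 35·5.3 − (12.11·2.8)·3 − 5·4.4 = 0 → M_B = 309.2 kip·ft.

B_x = 0, B_y = 73.91 kip, M_B = 309.2 kip·ft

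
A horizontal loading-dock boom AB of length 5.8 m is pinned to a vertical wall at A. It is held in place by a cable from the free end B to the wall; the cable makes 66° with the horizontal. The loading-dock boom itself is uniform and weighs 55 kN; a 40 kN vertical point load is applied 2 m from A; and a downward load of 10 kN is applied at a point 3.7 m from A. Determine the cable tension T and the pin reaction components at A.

ΣM about A: T·sin66°·5.8 − 55·2.9 − 40·2 − 10·3.7 = 0 → T = 276.5/(5.8·0.913545) = 52.184 ≈ 52.18 kN.
ΣF_x = 0: A_x − T·cos66° = 0 → A_x = 52.184 × 0.406737 = 21.23 kN.
ΣF_y = 0: A_y + T·sin66° − 55 − 40 − 10 = 0 → A_y = 105 − 52.184 × 0.913545 = 57.33 kN.

T = 52.18 kN, A_x = 21.23 kN, A_y = 57.33 kN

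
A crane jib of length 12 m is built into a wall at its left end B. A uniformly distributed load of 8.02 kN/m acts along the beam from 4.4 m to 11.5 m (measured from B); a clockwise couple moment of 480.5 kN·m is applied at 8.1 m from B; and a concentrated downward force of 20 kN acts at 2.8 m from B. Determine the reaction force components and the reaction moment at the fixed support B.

Resultant of the distributed load: 8.02 × 7.1 = 56.942 kN at 7.95 m from B.
ΣF_x = 0: B_x = 0.
ΣF_y = 0: B_y − 8.02·7.1 − 20 = 0 → B_y = 76.94 kN.
ΣM about B: M_B − (8.02·7.1)·7.95 − 480.5 − 20·2.8 = 0 → M_B = 989.2 kN·m.

B_x = 0, B_y = 76.94 kN, M_B = 989.2 kN·m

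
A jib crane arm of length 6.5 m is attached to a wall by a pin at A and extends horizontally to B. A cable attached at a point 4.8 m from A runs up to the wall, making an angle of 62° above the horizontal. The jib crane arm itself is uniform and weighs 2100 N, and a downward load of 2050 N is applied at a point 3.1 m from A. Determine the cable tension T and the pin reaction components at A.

T = 3110 N, A_x = 1460 N, A_y = 1404 N

ΣM about A: T·sin62°·4.8 − 2100·3.25 − 2050·3.1 = 0 → T = 13180/(4.8·0.882948) = 3109.85 ≈ 3110 N.
ΣF_x = 0: A_x − T·cos62° = 0 → A_x = 3109.85 × 0.469472 = 1460 N.
ΣF_y = 0: A_y + T·sin62° − 2100 − 2050 = 0 → A_y = 4150 − 3109.85 × 0.882948 = 1404 N.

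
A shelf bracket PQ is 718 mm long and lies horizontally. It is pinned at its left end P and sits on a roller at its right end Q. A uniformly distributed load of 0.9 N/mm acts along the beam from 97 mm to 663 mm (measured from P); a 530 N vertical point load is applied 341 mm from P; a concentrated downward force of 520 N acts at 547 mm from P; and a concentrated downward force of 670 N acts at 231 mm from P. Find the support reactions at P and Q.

Resultant of the distributed load: 0.9 × 566 = 509.4 N at 380 mm from P.
Moments about P: Q_y·718 − (0.9·566)·380 − 530·341 − 520·547 − 670·231 = 0 → Q_y = 813512/718 = 1133.03 ≈ 1133 N.
ΣF_y = 0: P_y + 1133.03 − 0.9·566 − 530 − 520 − 670 = 0 → P_y = 1096 N.
ΣF_x = 0: no horizontal applied forces, so P_x = 0.

P_x = 0, P_y = 1096 N, Q_y = 1133 N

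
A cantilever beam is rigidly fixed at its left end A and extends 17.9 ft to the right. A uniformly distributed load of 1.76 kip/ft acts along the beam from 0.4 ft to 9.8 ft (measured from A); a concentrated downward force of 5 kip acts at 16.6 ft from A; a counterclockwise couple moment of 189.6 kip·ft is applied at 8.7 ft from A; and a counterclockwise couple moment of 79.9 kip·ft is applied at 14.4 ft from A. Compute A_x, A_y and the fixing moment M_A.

A_x = 0, A_y = 21.54 kip, M_A = -102.1 kip·ft

Resultant of the distributed load: 1.76 × 9.4 = 16.544 kip at 5.1 ft from A.
ΣF_x = 0: A_x = 0.
ΣF_y = 0: A_y − 1.76·9.4 − 5 = 0 → A_y = 21.54 kip.
ΣM about A: M_A − (1.76·9.4)·5.1 − 5·16.6 + 189.6 + 79.9 = 0 → M_A = -102.1 kip·ft.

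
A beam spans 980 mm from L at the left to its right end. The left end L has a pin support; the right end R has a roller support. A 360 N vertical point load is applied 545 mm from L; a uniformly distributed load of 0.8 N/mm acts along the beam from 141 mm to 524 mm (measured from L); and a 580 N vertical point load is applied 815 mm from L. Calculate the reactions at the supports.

L_x = 0, L_y = 459.9 N, R_y = 786.5 N

Resultant of the distributed load: 0.8 × 383 = 306.4 N at 332.5 mm from L.
Taking moments about L: R_y·980 − 360·545 − (0.8·383)·332.5 − 580·815 = 0 → R_y = 770778/980 = 786.508 ≈ 786.5 N.
ΣF_y = 0: L_y + 786.508 − 360 − 0.8·383 − 580 = 0 → L_y = 459.9 N.
ΣF_x = 0: no horizontal applied forces, so L_x = 0.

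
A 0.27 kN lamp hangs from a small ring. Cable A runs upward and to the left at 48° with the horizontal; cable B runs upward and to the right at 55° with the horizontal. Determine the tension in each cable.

T_A = 0.1589 kN, T_B = 0.1854 kN

ΣF_x = 0: −T_A·cos48° + T_B·cos55° = 0 → T_B = 1.16659·T_A.
ΣF_y = 0: T_A·sin48° + T_B·sin55° = 0.27.
Substitute: T_A·(0.743145 + 1.16659·0.819152) = 0.27 → T_A = 0.15894 ≈ 0.1589 kN.
Then T_B = 1.16659 × 0.15894 = 0.1854 kN.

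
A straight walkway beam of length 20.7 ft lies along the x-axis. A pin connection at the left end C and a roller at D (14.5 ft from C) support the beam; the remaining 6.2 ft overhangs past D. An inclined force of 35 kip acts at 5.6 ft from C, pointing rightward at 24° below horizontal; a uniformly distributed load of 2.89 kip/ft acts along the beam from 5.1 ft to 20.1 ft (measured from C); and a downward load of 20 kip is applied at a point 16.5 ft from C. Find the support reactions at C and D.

Resultant of the distributed load: 2.89 × 15 = 43.35 kip at 12.6 ft from C.
ΣM about C: D_y·14.5 − 35·sin24°·5.6 − (2.89·15)·12.6 − 20·16.5 = 0 → D_y = 955.93/14.5 = 65.9262 ≈ 65.93 kip.
ΣF_y = 0: C_y + 65.9262 − 35·sin24° − 2.89·15 − 20 = 0 → C_y = 11.66 kip.
ΣF_x = 0: C_x + 35·cos24° = 0 → C_x = -31.97 kip.

C_x = -31.97 kip, C_y = 11.66 kip, D_y = 65.93 kip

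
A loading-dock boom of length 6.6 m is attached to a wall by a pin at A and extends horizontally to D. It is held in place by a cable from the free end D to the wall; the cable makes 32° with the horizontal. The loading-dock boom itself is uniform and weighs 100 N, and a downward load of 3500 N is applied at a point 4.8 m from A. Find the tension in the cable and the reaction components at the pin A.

T = 4898 N, A_x = 4154 N, A_y = 1005 N

ΣM about A: T·sin32°·6.6 − 100·3.3 − 3500·4.8 = 0 → T = 17130/(6.6·0.529919) = 4897.83 ≈ 4898 N.
ΣF_x = 0: A_x − T·cos32° = 0 → A_x = 4897.83 × 0.848048 = 4154 N.
ΣF_y = 0: A_y + T·sin32° − 100 − 3500 = 0 → A_y = 3600 − 4897.83 × 0.529919 = 1005 N.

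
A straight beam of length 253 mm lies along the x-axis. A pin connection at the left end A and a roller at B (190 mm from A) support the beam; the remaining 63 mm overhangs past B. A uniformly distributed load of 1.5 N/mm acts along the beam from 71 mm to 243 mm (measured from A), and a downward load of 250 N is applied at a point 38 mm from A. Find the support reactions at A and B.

A_x = 0, A_y = 244.8 N, B_y = 263.2 N

Resultant of the distributed load: 1.5 × 172 = 258 N at 157 mm from A.
Taking moments about A: B_y·190 − (1.5·172)·157 − 250·38 = 0 → B_y = 50006/190 = 263.189 ≈ 263.2 N.
ΣF_y = 0: A_y + 263.189 − 1.5·172 − 250 = 0 → A_y = 244.8 N.
ΣF_x = 0: no horizontal applied forces, so A_x = 0.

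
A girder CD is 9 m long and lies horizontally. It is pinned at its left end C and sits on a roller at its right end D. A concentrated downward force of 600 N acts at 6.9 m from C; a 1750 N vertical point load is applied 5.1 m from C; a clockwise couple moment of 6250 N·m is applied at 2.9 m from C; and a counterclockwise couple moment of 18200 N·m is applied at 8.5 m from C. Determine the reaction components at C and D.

C_x = 0, C_y = 2226 N, D_y = 123.9 N

ΣM about C: D_y·9 − 600·6.9 − 1750·5.1 − 6250 + 18200 = 0 → D_y = 1115/9 = 123.889 ≈ 123.9 N.
ΣF_y = 0: C_y + 123.889 − 600 − 1750 = 0 → C_y = 2226 N.
ΣF_x = 0: no horizontal applied forces, so C_x = 0.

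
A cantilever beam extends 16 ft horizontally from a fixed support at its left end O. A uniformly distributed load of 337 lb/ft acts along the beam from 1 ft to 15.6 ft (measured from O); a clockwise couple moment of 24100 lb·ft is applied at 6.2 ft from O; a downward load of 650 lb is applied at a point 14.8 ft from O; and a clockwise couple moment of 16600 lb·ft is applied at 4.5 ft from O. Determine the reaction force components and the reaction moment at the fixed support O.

O_x = 0, O_y = 5570 lb, M_O = 91160 lb·ft

Resultant of the distributed load: 337 × 14.6 = 4920.2 lb at 8.3 ft from O.
ΣF_x = 0: O_x = 0.
ΣF_y = 0: O_y − 337·14.6 − 650 = 0 → O_y = 5570 lb.
ΣM about O: M_O − (337·14.6)·8.3 − 24100 − 650·14.8 − 16600 = 0 → M_O = 91160 lb·ft.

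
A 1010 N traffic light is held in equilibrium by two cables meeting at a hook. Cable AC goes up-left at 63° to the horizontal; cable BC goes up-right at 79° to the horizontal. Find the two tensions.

T_AC = 313.0 N, T_BC = 744.8 N

ΣF_x = 0: −T_AC·cos63° + T_BC·cos79° = 0 → T_BC = 2.37929·T_AC.
ΣF_y = 0: T_AC·sin63° + T_BC·sin79° = 1010.
Substitute: T_AC·(0.891007 + 2.37929·0.981627) = 1010 → T_AC = 313.025 ≈ 313.0 N.
Then T_BC = 2.37929 × 313.025 = 744.8 N.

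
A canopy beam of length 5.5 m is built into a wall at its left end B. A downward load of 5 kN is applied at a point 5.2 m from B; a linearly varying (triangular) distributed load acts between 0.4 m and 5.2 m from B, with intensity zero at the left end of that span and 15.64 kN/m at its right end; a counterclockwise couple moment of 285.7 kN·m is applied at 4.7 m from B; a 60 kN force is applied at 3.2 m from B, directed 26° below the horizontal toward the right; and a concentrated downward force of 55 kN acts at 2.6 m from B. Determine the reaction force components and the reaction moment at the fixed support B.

B_x = -53.93 kN, B_y = 123.8 kN, M_B = 102.6 kN·m

Resultant of the triangular load: ½ × 15.64 × 4.8 = 37.536 kN, acting at 3.6 m from B (one-third of the span from the peak).
ΣF_x = 0: B_x + 60·cos26° = 0 → B_x = -53.93 kN.
ΣF_y = 0: B_y − 5 − ½·15.64·4.8 − 60·sin26° − 55 = 0 → B_y = 123.8 kN.
ΣM about B: M_B − 5·5.2 − (½·15.64·4.8)·3.6 + 285.7 − 60·sin26°·3.2 − 55·2.6 = 0 → M_B = 102.6 kN·m.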